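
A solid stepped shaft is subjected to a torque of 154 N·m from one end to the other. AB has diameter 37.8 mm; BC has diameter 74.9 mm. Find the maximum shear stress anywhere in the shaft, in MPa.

14.5 MPa

Under the same torque, τ_max = 16T/(πd³) is largest where d is smallest — segment AB (d = 37.8 mm).
τ_max = 16·154.0/(π·(0.0378)³) = 1.452×10^7 Pa.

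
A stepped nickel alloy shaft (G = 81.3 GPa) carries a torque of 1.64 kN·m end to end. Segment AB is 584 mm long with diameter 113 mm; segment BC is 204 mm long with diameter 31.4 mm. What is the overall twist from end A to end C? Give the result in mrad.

J_AB = π(0.113)⁴/32 = 1.60×10^-5 m⁴; J_BC = π(0.0314)⁴/32 = 9.54×10^-8 m⁴.
θ = (T/G)·Σ L_i/J_i = (1640/81.3×10⁹)·(0.584/1.60×10^-5 + 0.204/9.54×10^-8) = 0.04385 rad.

43.9 mrad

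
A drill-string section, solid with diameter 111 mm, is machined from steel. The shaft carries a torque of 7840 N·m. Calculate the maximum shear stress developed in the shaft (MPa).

29.2 MPa

J = πd⁴/32 = π(0.111)⁴/32 = 1.490×10^-5 m⁴.
τ_max = T·r/J = 7840 × 0.0555 / 1.490×10^-5 = 2.920×10^7 Pa.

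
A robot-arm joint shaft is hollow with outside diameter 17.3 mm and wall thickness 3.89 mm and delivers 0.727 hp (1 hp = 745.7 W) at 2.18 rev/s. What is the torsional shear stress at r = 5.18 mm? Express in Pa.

ω = 2π·2.18 = 13.70 rad/s, so T = P/ω = 0.727×745.7 / 13.70 = 39.58 N·m.
J = π(d_o⁴ − d_i⁴)/32 = π(0.0173⁴ − 0.00952⁴)/32 = 7.988×10^-9 m⁴.
Shear stress varies linearly with radius: τ = T·r/J = 39.58 × 0.00518 / 7.988×10^-9 = 2.567×10^7 Pa.

2.57e7 Pa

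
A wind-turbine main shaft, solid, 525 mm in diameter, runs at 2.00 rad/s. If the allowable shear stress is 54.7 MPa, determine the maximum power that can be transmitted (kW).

3110 kW

J = πd⁴/32 = π(0.525)⁴/32 = 7.458×10^-3 m⁴.
T_max = τ_allow·J/r = 5.47×10^7 × 7.458×10^-3 / 0.263 = 1.554e6 N·m.
ω = 2.00 rad/s, so P_max = T_max·ω = 3.108×10^6 W.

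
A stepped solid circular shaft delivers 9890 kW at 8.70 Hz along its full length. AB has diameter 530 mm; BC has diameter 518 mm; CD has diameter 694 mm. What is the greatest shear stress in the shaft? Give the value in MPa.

6.63 MPa

ω = 2π·8.70 = 54.66 rad/s, so T = P/ω = 9890×10³ / 54.66 = 180900 N·m.
Under the same torque, τ_max = 16T/(πd³) is largest where d is smallest — segment BC (d = 518 mm).
τ_max = 16·180900/(π·(0.518)³) = 6.629×10^6 Pa.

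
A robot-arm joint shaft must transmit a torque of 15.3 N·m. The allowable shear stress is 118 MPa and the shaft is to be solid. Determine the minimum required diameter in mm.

8.71 mm

For a solid shaft τ_max = 16T/(πd³), so d = (16T/(π τ_allow))^(1/3) = (16·15.30/(π·1.18×10^8))^(1/3) = 0.008708 m.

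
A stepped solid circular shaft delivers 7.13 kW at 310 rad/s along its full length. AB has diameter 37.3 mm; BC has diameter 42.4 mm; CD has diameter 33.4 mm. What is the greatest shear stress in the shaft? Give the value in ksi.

ω = 310 rad/s, so T = P/ω = 7.13×10³ / 310.0 = 23.00 N·m.
Under the same torque, τ_max = 16T/(πd³) is largest where d is smallest — segment CD (d = 33.4 mm).
τ_max = 16·23.00/(π·(0.0334)³) = 3.144×10^6 Pa.

0.456 ksi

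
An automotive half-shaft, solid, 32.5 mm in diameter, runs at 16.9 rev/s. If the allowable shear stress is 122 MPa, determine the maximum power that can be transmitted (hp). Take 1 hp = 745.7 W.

J = πd⁴/32 = π(0.0325)⁴/32 = 1.095×10^-7 m⁴.
T_max = τ_allow·J/r = 1.22×10^8 × 1.095×10^-7 / 0.0163 = 822.3 N·m.
ω = 2π·16.9 = 106.2 rad/s, so P_max = T_max·ω = 8.732×10^4 W.

117 hp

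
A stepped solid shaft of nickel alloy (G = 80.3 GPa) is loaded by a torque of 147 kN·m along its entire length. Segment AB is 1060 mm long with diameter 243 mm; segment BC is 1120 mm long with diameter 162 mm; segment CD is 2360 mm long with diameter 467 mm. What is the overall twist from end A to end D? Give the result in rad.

J_AB = π(0.243)⁴/32 = 3.42×10^-4 m⁴; J_BC = π(0.162)⁴/32 = 6.76×10^-5 m⁴; J_CD = π(0.467)⁴/32 = 4.67×10^-3 m⁴.
θ = (T/G)·Σ L_i/J_i = (147000/80.3×10⁹)·(1.06/3.42×10^-4 + 1.12/6.76×10^-5 + 2.36/4.67×10^-3) = 0.03692 rad.

0.0369 rad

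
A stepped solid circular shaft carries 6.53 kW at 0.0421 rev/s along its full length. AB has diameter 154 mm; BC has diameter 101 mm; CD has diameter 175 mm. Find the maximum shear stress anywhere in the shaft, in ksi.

17.7 ksi

ω = 2π·0.0421 = 0.2645 rad/s, so T = P/ω = 6.53×10³ / 0.2645 = 24690 N·m.
Under the same torque, τ_max = 16T/(πd³) is largest where d is smallest — segment BC (d = 101 mm).
τ_max = 16·24690/(π·(0.101)³) = 1.220×10^8 Pa.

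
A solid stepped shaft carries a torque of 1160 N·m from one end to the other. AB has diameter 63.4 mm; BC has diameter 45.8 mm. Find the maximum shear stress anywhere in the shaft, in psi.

8920 psi

Under the same torque, τ_max = 16T/(πd³) is largest where d is smallest — segment BC (d = 45.8 mm).
τ_max = 16·1160/(π·(0.0458)³) = 6.149×10^7 Pa.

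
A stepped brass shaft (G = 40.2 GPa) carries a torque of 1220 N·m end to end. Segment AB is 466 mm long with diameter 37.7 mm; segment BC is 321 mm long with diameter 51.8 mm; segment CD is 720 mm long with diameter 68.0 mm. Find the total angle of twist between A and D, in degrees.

J_AB = π(0.0377)⁴/32 = 1.98×10^-7 m⁴; J_BC = π(0.0518)⁴/32 = 7.07×10^-7 m⁴; J_CD = π(0.0680)⁴/32 = 2.10×10^-6 m⁴.
θ = (T/G)·Σ L_i/J_i = (1220/40.2×10⁹)·(0.466/1.98×10^-7 + 0.321/7.07×10^-7 + 0.720/2.10×10^-6) = 0.09550 rad.

5.47°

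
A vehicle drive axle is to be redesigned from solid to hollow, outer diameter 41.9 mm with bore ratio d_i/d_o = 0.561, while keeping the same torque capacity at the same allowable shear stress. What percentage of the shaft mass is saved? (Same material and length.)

26.5 %

Equal τ_max and T ⇒ the solid shaft needs d_s³ = d_o³(1−k⁴), so d_s = 41.9·(1−0.561⁴)^(1/3) = 40.47 mm.
Area ratio A_h/A_s = d_o²(1−k²)/d_s² = (1−k²)/(1−k⁴)^(2/3) = 0.7346.
Mass saving = 1 − 0.7346 = 26.5 %.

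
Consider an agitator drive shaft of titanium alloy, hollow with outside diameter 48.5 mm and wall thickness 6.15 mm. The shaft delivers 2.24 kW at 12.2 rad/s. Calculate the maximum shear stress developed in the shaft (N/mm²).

ω = 12.2 rad/s, so T = P/ω = 2.24×10³ / 12.20 = 183.6 N·m.
J = π(d_o⁴ − d_i⁴)/32 = π(0.0485⁴ − 0.0362⁴)/32 = 3.746×10^-7 m⁴.
τ_max = T·r/J = 183.6 × 0.0243 / 3.746×10^-7 = 1.189×10^7 Pa.

11.9 N/mm²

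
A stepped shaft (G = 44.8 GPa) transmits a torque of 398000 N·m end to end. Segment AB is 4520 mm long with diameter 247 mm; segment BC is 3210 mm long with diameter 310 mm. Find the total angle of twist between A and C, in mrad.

141 mrad

J_AB = π(0.247)⁴/32 = 3.65×10^-4 m⁴; J_BC = π(0.310)⁴/32 = 9.07×10^-4 m⁴.
θ = (T/G)·Σ L_i/J_i = (398000/44.8×10⁹)·(4.52/3.65×10^-4 + 3.21/9.07×10^-4) = 0.1413 rad.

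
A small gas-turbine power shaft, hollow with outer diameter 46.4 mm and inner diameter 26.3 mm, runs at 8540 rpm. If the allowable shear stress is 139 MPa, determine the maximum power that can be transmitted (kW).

J = π(d_o⁴ − d_i⁴)/32 = π(0.0464⁴ − 0.0263⁴)/32 = 4.081×10^-7 m⁴.
T_max = τ_allow·J/r = 1.39×10^8 × 4.081×10^-7 / 0.0232 = 2445 N·m.
ω = 2π·8540/60 = 894.3 rad/s, so P_max = T_max·ω = 2.187×10^6 W.

2190 kW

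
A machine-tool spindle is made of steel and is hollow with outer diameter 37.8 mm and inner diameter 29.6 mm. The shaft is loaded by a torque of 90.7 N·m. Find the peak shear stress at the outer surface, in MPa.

J = π(d_o⁴ − d_i⁴)/32 = π(0.0378⁴ − 0.0296⁴)/32 = 1.251×10^-7 m⁴.
τ_max = T·r/J = 90.70 × 0.0189 / 1.251×10^-7 = 1.371×10^7 Pa.

13.7 MPa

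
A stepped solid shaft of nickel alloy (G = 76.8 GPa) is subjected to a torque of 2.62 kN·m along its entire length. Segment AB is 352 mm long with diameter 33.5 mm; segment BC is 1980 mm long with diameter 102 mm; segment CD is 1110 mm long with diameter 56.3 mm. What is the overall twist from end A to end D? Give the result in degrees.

J_AB = π(0.0335)⁴/32 = 1.24×10^-7 m⁴; J_BC = π(0.102)⁴/32 = 1.06×10^-5 m⁴; J_CD = π(0.0563)⁴/32 = 9.86×10^-7 m⁴.
θ = (T/G)·Σ L_i/J_i = (2620/76.8×10⁹)·(0.352/1.24×10^-7 + 1.98/1.06×10^-5 + 1.11/9.86×10^-7) = 0.1419 rad.

8.13°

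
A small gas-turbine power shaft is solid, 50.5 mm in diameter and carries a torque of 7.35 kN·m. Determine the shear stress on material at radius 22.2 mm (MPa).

256 MPa

J = πd⁴/32 = π(0.0505)⁴/32 = 6.385×10^-7 m⁴.
Shear stress varies linearly with radius: τ = T·r/J = 7350 × 0.0222 / 6.385×10^-7 = 2.555×10^8 Pa.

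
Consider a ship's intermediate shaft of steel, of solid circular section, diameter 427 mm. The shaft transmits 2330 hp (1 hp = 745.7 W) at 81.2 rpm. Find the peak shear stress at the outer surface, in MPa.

13.4 MPa

ω = 2π·81.2/60 = 8.503 rad/s, so T = P/ω = 2330×745.7 / 8.503 = 204300 N·m.
J = πd⁴/32 = π(0.427)⁴/32 = 3.264×10^-3 m⁴.
τ_max = T·r/J = 204300 × 0.213 / 3.264×10^-3 = 1.337×10^7 Pa.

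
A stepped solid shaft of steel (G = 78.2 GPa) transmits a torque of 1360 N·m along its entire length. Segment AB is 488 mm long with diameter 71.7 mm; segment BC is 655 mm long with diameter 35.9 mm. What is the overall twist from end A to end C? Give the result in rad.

J_AB = π(0.0717)⁴/32 = 2.59×10^-6 m⁴; J_BC = π(0.0359)⁴/32 = 1.63×10^-7 m⁴.
θ = (T/G)·Σ L_i/J_i = (1360/78.2×10⁹)·(0.488/2.59×10^-6 + 0.655/1.63×10^-7) = 0.07313 rad.

0.0731 rad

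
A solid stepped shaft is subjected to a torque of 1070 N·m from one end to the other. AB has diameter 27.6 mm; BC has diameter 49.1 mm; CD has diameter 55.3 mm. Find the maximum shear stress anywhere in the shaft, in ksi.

37.6 ksi

Under the same torque, τ_max = 16T/(πd³) is largest where d is smallest — segment AB (d = 27.6 mm).
τ_max = 16·1070/(π·(0.0276)³) = 2.592×10^8 Pa.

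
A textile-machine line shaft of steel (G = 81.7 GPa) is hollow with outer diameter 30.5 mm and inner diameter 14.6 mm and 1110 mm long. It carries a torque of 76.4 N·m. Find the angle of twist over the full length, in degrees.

0.739°

J = π(d_o⁴ − d_i⁴)/32 = π(0.0305⁴ − 0.0146⁴)/32 = 8.050×10^-8 m⁴.
θ = T·L/(G·J) = 76.40 × 1.11 / (81.7×10⁹ × 8.050×10^-8) = 0.01289 rad.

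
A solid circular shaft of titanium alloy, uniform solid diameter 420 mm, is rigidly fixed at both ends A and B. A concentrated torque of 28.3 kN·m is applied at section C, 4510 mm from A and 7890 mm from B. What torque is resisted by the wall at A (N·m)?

With uniform GJ and both ends fixed, compatibility θ_AC = θ_CB gives T_A·a = T_B·b, together with T_A + T_B = T₀.
T_A = T₀·b/(a+b) = 28300·7890/12400 = 18010 N·m; T_B = 10290 N·m.

18000 N·m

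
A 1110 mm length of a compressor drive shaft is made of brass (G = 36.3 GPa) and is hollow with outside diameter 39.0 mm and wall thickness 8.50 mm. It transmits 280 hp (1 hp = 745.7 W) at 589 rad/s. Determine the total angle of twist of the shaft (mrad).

ω = 589 rad/s, so T = P/ω = 280×745.7 / 589.0 = 354.5 N·m.
J = π(d_o⁴ − d_i⁴)/32 = π(0.0390⁴ − 0.0220⁴)/32 = 2.041×10^-7 m⁴.
θ = T·L/(G·J) = 354.5 × 1.11 / (36.3×10⁹ × 2.041×10^-7) = 0.05310 rad.

53.1 mrad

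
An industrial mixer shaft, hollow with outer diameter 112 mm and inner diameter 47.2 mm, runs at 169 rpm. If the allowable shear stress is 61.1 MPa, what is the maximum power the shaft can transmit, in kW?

J = π(d_o⁴ − d_i⁴)/32 = π(0.112⁴ − 0.0472⁴)/32 = 1.496×10^-5 m⁴.
T_max = τ_allow·J/r = 6.11×10^7 × 1.496×10^-5 / 0.0560 = 16320 N·m.
ω = 2π·169/60 = 17.70 rad/s, so P_max = T_max·ω = 2.889×10^5 W.

289 kW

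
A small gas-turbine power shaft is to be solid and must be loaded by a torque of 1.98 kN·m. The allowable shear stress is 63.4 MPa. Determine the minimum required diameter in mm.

54.2 mm

For a solid shaft τ_max = 16T/(πd³), so d = (16T/(π τ_allow))^(1/3) = (16·1980/(π·6.34×10^7))^(1/3) = 0.05418 m.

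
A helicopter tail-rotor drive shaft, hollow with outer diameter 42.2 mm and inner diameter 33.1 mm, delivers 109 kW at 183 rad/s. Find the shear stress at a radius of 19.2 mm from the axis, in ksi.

ω = 183 rad/s, so T = P/ω = 109×10³ / 183.0 = 595.6 N·m.
J = π(d_o⁴ − d_i⁴)/32 = π(0.0422⁴ − 0.0331⁴)/32 = 1.935×10^-7 m⁴.
Shear stress varies linearly with radius: τ = T·r/J = 595.6 × 0.0192 / 1.935×10^-7 = 5.910×10^7 Pa.

8.57 ksi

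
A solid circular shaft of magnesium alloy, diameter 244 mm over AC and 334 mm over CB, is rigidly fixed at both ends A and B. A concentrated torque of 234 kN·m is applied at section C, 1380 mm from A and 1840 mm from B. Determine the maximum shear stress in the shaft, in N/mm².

Compatibility: T_A·a/J_AC = T_B·b/J_CB with T_A + T_B = T₀.
J_AC = 3.48×10^-4 m⁴, J_CB = 1.22×10^-3 m⁴, so T_A = T₀·(J_AC/a)/((J_AC/a)+(J_CB/b)) = 64410 N·m, T_B = 169600 N·m.
τ in each portion: τ_AC = 2.26×10^7 Pa, τ_CB = 2.32×10^7 Pa; maximum is in CB.
τ_max = T_CB·r/J = 169600·0.167/1.22×10^-3 = 2.318×10^7 Pa.

23.2 N/mm²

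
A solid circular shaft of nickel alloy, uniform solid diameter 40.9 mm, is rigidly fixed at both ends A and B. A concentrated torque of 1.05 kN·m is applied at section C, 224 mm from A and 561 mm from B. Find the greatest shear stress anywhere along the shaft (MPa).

55.9 MPa

With uniform GJ and both ends fixed, compatibility θ_AC = θ_CB gives T_A·a = T_B·b, together with T_A + T_B = T₀.
T_A = T₀·b/(a+b) = 1050·561/785.0 = 750.4 N·m; T_B = 299.6 N·m.
τ in each portion: τ_AC = 5.59×10^7 Pa, τ_CB = 2.23×10^7 Pa; maximum is in AC.
τ_max = T_AC·r/J = 750.4·0.0204/2.75×10^-7 = 5.586×10^7 Pa.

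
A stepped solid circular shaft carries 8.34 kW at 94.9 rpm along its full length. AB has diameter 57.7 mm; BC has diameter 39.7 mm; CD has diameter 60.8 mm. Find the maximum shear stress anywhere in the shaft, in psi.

ω = 2π·94.9/60 = 9.938 rad/s, so T = P/ω = 8.34×10³ / 9.938 = 839.2 N·m.
Under the same torque, τ_max = 16T/(πd³) is largest where d is smallest — segment BC (d = 39.7 mm).
τ_max = 16·839.2/(π·(0.0397)³) = 6.831×10^7 Pa.

9910 psi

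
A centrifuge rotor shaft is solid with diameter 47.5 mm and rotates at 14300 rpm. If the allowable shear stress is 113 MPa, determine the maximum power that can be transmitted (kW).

J = πd⁴/32 = π(0.0475)⁴/32 = 4.998×10^-7 m⁴.
T_max = τ_allow·J/r = 1.13×10^8 × 4.998×10^-7 / 0.0238 = 2378 N·m.
ω = 2π·14300/60 = 1497 rad/s, so P_max = T_max·ω = 3.561×10^6 W.

3560 kW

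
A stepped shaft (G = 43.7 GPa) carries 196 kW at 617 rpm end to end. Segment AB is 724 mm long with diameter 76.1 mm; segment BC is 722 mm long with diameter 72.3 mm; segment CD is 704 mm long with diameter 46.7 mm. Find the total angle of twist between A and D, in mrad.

139 mrad

ω = 2π·617/60 = 64.61 rad/s, so T = P/ω = 196×10³ / 64.61 = 3033 N·m.
J_AB = π(0.0761)⁴/32 = 3.29×10^-6 m⁴; J_BC = π(0.0723)⁴/32 = 2.68×10^-6 m⁴; J_CD = π(0.0467)⁴/32 = 4.67×10^-7 m⁴.
θ = (T/G)·Σ L_i/J_i = (3033/43.7×10⁹)·(0.724/3.29×10^-6 + 0.722/2.68×10^-6 + 0.704/4.67×10^-7) = 0.1386 rad.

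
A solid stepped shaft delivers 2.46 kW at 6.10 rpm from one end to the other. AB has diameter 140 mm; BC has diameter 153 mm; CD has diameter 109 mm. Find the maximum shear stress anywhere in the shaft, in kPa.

15100 kPa

ω = 2π·6.10/60 = 0.6388 rad/s, so T = P/ω = 2.46×10³ / 0.6388 = 3851 N·m.
Under the same torque, τ_max = 16T/(πd³) is largest where d is smallest — segment CD (d = 109 mm).
τ_max = 16·3851/(π·(0.109)³) = 1.514×10^7 Pa.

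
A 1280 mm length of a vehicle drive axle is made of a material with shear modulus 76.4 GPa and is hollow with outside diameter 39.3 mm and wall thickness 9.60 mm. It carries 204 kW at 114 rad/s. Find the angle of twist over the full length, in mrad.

137 mrad

ω = 114 rad/s, so T = P/ω = 204×10³ / 114.0 = 1789 N·m.
J = π(d_o⁴ − d_i⁴)/32 = π(0.0393⁴ − 0.0201⁴)/32 = 2.182×10^-7 m⁴.
θ = T·L/(G·J) = 1789 × 1.28 / (76.4×10⁹ × 2.182×10^-7) = 0.1374 rad.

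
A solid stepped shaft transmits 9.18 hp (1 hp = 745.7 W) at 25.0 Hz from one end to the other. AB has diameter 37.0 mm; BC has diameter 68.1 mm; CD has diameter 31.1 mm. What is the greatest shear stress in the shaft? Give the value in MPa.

7.38 MPa

ω = 2π·25.0 = 157.1 rad/s, so T = P/ω = 9.18×745.7 / 157.1 = 43.58 N·m.
Under the same torque, τ_max = 16T/(πd³) is largest where d is smallest — segment CD (d = 31.1 mm).
τ_max = 16·43.58/(π·(0.0311)³) = 7.379×10^6 Pa.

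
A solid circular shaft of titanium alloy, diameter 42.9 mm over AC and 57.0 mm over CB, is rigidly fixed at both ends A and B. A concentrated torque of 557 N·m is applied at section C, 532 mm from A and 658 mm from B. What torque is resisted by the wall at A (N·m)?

Compatibility: T_A·a/J_AC = T_B·b/J_CB with T_A + T_B = T₀.
J_AC = 3.33×10^-7 m⁴, J_CB = 1.04×10^-6 m⁴, so T_A = T₀·(J_AC/a)/((J_AC/a)+(J_CB/b)) = 158.3 N·m, T_B = 398.7 N·m.

158 N·m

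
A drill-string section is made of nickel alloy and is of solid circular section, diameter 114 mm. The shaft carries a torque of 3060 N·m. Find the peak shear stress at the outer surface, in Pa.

J = πd⁴/32 = π(0.114)⁴/32 = 1.658×10^-5 m⁴.
τ_max = T·r/J = 3060 × 0.0570 / 1.658×10^-5 = 1.052×10^7 Pa.

1.05e7 Pa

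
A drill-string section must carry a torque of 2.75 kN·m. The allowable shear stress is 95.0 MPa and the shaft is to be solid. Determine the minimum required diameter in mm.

For a solid shaft τ_max = 16T/(πd³), so d = (16T/(π τ_allow))^(1/3) = (16·2750/(π·9.50×10^7))^(1/3) = 0.05283 m.

52.8 mm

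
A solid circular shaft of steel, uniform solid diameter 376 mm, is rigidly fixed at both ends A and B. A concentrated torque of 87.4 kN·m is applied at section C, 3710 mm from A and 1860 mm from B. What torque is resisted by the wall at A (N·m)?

29200 N·m

With uniform GJ and both ends fixed, compatibility θ_AC = θ_CB gives T_A·a = T_B·b, together with T_A + T_B = T₀.
T_A = T₀·b/(a+b) = 87400·1860/5570 = 29190 N·m; T_B = 58210 N·m.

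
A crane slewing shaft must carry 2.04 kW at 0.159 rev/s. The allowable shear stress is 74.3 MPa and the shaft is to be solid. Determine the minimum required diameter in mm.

51.9 mm

ω = 2π·0.159 = 0.9990 rad/s, so T = P/ω = 2.04×10³ / 0.9990 = 2042 N·m.
For a solid shaft τ_max = 16T/(πd³), so d = (16T/(π τ_allow))^(1/3) = (16·2042/(π·7.43×10^7))^(1/3) = 0.05192 m.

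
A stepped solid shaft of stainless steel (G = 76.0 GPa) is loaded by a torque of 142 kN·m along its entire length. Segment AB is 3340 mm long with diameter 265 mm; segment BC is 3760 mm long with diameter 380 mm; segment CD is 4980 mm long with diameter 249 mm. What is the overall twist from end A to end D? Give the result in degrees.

2.35°

J_AB = π(0.265)⁴/32 = 4.84×10^-4 m⁴; J_BC = π(0.380)⁴/32 = 2.05×10^-3 m⁴; J_CD = π(0.249)⁴/32 = 3.77×10^-4 m⁴.
θ = (T/G)·Σ L_i/J_i = (142000/76.0×10⁹)·(3.34/4.84×10^-4 + 3.76/2.05×10^-3 + 4.98/3.77×10^-4) = 0.04098 rad.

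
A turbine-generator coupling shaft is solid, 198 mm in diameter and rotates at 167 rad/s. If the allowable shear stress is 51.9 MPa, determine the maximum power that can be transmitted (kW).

13200 kW

J = πd⁴/32 = π(0.198)⁴/32 = 1.509×10^-4 m⁴.
T_max = τ_allow·J/r = 5.19×10^7 × 1.509×10^-4 / 0.0990 = 79100 N·m.
ω = 167 rad/s, so P_max = T_max·ω = 1.321×10^7 W.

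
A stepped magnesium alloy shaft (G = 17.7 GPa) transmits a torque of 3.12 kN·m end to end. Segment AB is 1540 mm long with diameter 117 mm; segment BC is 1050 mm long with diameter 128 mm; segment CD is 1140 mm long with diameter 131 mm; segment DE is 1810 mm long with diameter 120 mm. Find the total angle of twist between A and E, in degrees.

2.54°

J_AB = π(0.117)⁴/32 = 1.84×10^-5 m⁴; J_BC = π(0.128)⁴/32 = 2.64×10^-5 m⁴; J_CD = π(0.131)⁴/32 = 2.89×10^-5 m⁴; J_DE = π(0.120)⁴/32 = 2.04×10^-5 m⁴.
θ = (T/G)·Σ L_i/J_i = (3120/17.7×10⁹)·(1.54/1.84×10^-5 + 1.05/2.64×10^-5 + 1.14/2.89×10^-5 + 1.81/2.04×10^-5) = 0.04440 rad.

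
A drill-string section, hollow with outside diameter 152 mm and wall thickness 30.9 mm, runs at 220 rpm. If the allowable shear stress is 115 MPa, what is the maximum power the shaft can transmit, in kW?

1600 kW

J = π(d_o⁴ − d_i⁴)/32 = π(0.152⁴ − 0.0902⁴)/32 = 4.591×10^-5 m⁴.
T_max = τ_allow·J/r = 1.15×10^8 × 4.591×10^-5 / 0.0760 = 69460 N·m.
ω = 2π·220/60 = 23.04 rad/s, so P_max = T_max·ω = 1.600×10^6 W.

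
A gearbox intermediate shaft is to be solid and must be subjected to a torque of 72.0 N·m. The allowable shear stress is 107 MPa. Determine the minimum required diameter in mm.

For a solid shaft τ_max = 16T/(πd³), so d = (16T/(π τ_allow))^(1/3) = (16·72.00/(π·1.07×10^8))^(1/3) = 0.01508 m.

15.1 mm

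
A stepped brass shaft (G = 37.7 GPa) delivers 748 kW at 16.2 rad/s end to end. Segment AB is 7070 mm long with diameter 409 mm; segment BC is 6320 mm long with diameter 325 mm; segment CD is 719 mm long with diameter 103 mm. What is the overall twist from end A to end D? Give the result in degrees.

5.15°

ω = 16.2 rad/s, so T = P/ω = 748×10³ / 16.20 = 46170 N·m.
J_AB = π(0.409)⁴/32 = 2.75×10^-3 m⁴; J_BC = π(0.325)⁴/32 = 1.10×10^-3 m⁴; J_CD = π(0.103)⁴/32 = 1.10×10^-5 m⁴.
θ = (T/G)·Σ L_i/J_i = (46170/37.7×10⁹)·(7.07/2.75×10^-3 + 6.32/1.10×10^-3 + 0.719/1.10×10^-5) = 0.08991 rad.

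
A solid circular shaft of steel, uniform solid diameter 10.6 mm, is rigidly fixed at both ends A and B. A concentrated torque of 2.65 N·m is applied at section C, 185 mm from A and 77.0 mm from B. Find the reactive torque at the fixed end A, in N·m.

0.779 N·m

With uniform GJ and both ends fixed, compatibility θ_AC = θ_CB gives T_A·a = T_B·b, together with T_A + T_B = T₀.
T_A = T₀·b/(a+b) = 2.650·77.0/262.0 = 0.7788 N·m; T_B = 1.871 N·m.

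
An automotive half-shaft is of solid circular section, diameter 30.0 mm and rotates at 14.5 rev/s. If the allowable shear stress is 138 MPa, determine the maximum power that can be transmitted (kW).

66.7 kW

J = πd⁴/32 = π(0.0300)⁴/32 = 7.952×10^-8 m⁴.
T_max = τ_allow·J/r = 1.38×10^8 × 7.952×10^-8 / 0.0150 = 731.6 N·m.
ω = 2π·14.5 = 91.11 rad/s, so P_max = T_max·ω = 6.665×10^4 W.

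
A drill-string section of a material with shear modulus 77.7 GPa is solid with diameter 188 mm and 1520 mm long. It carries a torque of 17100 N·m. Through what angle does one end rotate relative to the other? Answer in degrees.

J = πd⁴/32 = π(0.188)⁴/32 = 1.226×10^-4 m⁴.
θ = T·L/(G·J) = 17100 × 1.52 / (77.7×10⁹ × 1.226×10^-4) = 2.728×10^-3 rad.

0.156°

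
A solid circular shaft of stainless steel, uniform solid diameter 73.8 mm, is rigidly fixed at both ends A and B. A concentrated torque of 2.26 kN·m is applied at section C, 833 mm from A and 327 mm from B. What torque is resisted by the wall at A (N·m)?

637 N·m

With uniform GJ and both ends fixed, compatibility θ_AC = θ_CB gives T_A·a = T_B·b, together with T_A + T_B = T₀.
T_A = T₀·b/(a+b) = 2260·327/1160 = 637.1 N·m; T_B = 1623 N·m.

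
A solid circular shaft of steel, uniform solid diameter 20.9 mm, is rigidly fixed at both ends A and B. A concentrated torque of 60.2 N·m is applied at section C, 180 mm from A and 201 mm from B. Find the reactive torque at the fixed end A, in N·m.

With uniform GJ and both ends fixed, compatibility θ_AC = θ_CB gives T_A·a = T_B·b, together with T_A + T_B = T₀.
T_A = T₀·b/(a+b) = 60.20·201/381.0 = 31.76 N·m; T_B = 28.44 N·m.

31.8 N·m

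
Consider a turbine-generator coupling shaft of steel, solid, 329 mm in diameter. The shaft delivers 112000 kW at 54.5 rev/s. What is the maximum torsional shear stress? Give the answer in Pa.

4.68e7 Pa

ω = 2π·54.5 = 342.4 rad/s, so T = P/ω = 112000×10³ / 342.4 = 327100 N·m.
J = πd⁴/32 = π(0.329)⁴/32 = 1.150×10^-3 m⁴.
τ_max = T·r/J = 327100 × 0.165 / 1.150×10^-3 = 4.678×10^7 Pa.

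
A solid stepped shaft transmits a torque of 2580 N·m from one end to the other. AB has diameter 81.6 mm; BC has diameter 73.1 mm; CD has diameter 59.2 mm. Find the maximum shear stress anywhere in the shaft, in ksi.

Under the same torque, τ_max = 16T/(πd³) is largest where d is smallest — segment CD (d = 59.2 mm).
τ_max = 16·2580/(π·(0.0592)³) = 6.333×10^7 Pa.

9.19 ksi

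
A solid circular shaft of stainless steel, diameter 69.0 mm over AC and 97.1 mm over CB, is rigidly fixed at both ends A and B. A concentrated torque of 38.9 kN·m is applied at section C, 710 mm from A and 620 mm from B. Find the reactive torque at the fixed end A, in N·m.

Compatibility: T_A·a/J_AC = T_B·b/J_CB with T_A + T_B = T₀.
J_AC = 2.23×10^-6 m⁴, J_CB = 8.73×10^-6 m⁴, so T_A = T₀·(J_AC/a)/((J_AC/a)+(J_CB/b)) = 7084 N·m, T_B = 31820 N·m.

7080 N·m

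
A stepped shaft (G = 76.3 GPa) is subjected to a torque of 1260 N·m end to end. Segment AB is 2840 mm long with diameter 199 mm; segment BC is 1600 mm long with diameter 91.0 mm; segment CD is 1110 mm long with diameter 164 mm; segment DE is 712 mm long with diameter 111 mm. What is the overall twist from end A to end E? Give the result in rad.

0.00528 rad

J_AB = π(0.199)⁴/32 = 1.54×10^-4 m⁴; J_BC = π(0.0910)⁴/32 = 6.73×10^-6 m⁴; J_CD = π(0.164)⁴/32 = 7.10×10^-5 m⁴; J_DE = π(0.111)⁴/32 = 1.49×10^-5 m⁴.
θ = (T/G)·Σ L_i/J_i = (1260/76.3×10⁹)·(2.84/1.54×10^-4 + 1.60/6.73×10^-6 + 1.11/7.10×10^-5 + 0.712/1.49×10^-5) = 5.276×10^-3 rad.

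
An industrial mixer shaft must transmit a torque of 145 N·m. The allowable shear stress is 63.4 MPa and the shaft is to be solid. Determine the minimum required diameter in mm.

22.7 mm

For a solid shaft τ_max = 16T/(πd³), so d = (16T/(π τ_allow))^(1/3) = (16·145.0/(π·6.34×10^7))^(1/3) = 0.02267 m.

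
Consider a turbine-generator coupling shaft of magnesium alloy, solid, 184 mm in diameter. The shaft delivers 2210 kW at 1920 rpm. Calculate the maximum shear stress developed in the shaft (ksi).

ω = 2π·1920/60 = 201.1 rad/s, so T = P/ω = 2210×10³ / 201.1 = 10990 N·m.
J = πd⁴/32 = π(0.184)⁴/32 = 1.125×10^-4 m⁴.
τ_max = T·r/J = 10990 × 0.0920 / 1.125×10^-4 = 8.986×10^6 Pa.

1.30 ksi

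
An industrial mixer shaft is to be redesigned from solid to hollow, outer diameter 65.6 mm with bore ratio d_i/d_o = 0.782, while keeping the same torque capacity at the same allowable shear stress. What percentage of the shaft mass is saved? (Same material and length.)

Equal τ_max and T ⇒ the solid shaft needs d_s³ = d_o³(1−k⁴), so d_s = 65.6·(1−0.782⁴)^(1/3) = 56.12 mm.
Area ratio A_h/A_s = d_o²(1−k²)/d_s² = (1−k²)/(1−k⁴)^(2/3) = 0.5308.
Mass saving = 1 − 0.5308 = 46.9 %.

46.9 %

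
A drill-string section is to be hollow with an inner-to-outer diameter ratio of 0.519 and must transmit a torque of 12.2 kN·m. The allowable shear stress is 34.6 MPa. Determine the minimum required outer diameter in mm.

For a hollow shaft with d_i/d_o = 0.519: τ_max = 16T/(π d_o³ (1−k⁴)), so d_o = [16T/(π τ_allow (1−k⁴))]^(1/3) = [16·12200/(π·3.46×10^7·0.9274)]^(1/3) = 0.1246 m.

125 mm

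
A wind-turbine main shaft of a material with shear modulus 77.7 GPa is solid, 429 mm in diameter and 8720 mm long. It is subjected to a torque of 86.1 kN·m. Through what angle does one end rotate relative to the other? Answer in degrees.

J = πd⁴/32 = π(0.429)⁴/32 = 3.325×10^-3 m⁴.
θ = T·L/(G·J) = 86100 × 8.72 / (77.7×10⁹ × 3.325×10^-3) = 2.906×10^-3 rad.

0.166°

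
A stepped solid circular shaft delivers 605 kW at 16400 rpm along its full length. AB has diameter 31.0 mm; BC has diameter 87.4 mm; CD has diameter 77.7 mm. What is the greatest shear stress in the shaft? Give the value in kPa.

ω = 2π·16400/60 = 1717 rad/s, so T = P/ω = 605×10³ / 1717 = 352.3 N·m.
Under the same torque, τ_max = 16T/(πd³) is largest where d is smallest — segment AB (d = 31.0 mm).
τ_max = 16·352.3/(π·(0.0310)³) = 6.022×10^7 Pa.

60200 kPa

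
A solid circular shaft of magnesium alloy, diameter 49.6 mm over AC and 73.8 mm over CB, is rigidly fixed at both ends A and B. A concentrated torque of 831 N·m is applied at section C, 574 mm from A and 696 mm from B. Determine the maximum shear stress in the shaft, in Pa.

Compatibility: T_A·a/J_AC = T_B·b/J_CB with T_A + T_B = T₀.
J_AC = 5.94×10^-7 m⁴, J_CB = 2.91×10^-6 m⁴, so T_A = T₀·(J_AC/a)/((J_AC/a)+(J_CB/b)) = 164.8 N·m, T_B = 666.2 N·m.
τ in each portion: τ_AC = 6.88×10^6 Pa, τ_CB = 8.44×10^6 Pa; maximum is in CB.
τ_max = T_CB·r/J = 666.2·0.0369/2.91×10^-6 = 8.441×10^6 Pa.

8.44e6 Pa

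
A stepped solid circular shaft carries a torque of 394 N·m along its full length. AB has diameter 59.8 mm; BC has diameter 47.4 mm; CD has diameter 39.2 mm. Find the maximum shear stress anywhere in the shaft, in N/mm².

33.3 N/mm²

Under the same torque, τ_max = 16T/(πd³) is largest where d is smallest — segment CD (d = 39.2 mm).
τ_max = 16·394.0/(π·(0.0392)³) = 3.331×10^7 Pa.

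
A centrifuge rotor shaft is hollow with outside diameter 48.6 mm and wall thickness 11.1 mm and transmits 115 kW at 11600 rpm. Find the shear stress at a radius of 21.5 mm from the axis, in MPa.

ω = 2π·11600/60 = 1215 rad/s, so T = P/ω = 115×10³ / 1215 = 94.67 N·m.
J = π(d_o⁴ − d_i⁴)/32 = π(0.0486⁴ − 0.0264⁴)/32 = 5.000×10^-7 m⁴.
Shear stress varies linearly with radius: τ = T·r/J = 94.67 × 0.0215 / 5.000×10^-7 = 4.071×10^6 Pa.

4.07 MPa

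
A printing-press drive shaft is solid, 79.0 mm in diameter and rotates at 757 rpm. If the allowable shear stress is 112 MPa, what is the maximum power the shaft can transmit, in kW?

J = πd⁴/32 = π(0.0790)⁴/32 = 3.824×10^-6 m⁴.
T_max = τ_allow·J/r = 1.12×10^8 × 3.824×10^-6 / 0.0395 = 10840 N·m.
ω = 2π·757/60 = 79.27 rad/s, so P_max = T_max·ω = 8.595×10^5 W.

860 kW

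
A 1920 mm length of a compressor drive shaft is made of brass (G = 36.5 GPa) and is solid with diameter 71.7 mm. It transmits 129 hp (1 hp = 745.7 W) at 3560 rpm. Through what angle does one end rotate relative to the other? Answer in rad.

0.00523 rad

ω = 2π·3560/60 = 372.8 rad/s, so T = P/ω = 129×745.7 / 372.8 = 258.0 N·m.
J = πd⁴/32 = π(0.0717)⁴/32 = 2.595×10^-6 m⁴.
θ = T·L/(G·J) = 258.0 × 1.92 / (36.5×10⁹ × 2.595×10^-6) = 5.231×10^-3 rad.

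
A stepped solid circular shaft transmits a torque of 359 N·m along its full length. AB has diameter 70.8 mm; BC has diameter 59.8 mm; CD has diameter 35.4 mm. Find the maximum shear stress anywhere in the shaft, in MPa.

41.2 MPa

Under the same torque, τ_max = 16T/(πd³) is largest where d is smallest — segment CD (d = 35.4 mm).
τ_max = 16·359.0/(π·(0.0354)³) = 4.121×10^7 Pa.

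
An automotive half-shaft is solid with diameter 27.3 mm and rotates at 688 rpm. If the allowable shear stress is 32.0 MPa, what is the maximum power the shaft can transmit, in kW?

9.21 kW

J = πd⁴/32 = π(0.0273)⁴/32 = 5.453×10^-8 m⁴.
T_max = τ_allow·J/r = 3.20×10^7 × 5.453×10^-8 / 0.0137 = 127.8 N·m.
ω = 2π·688/60 = 72.05 rad/s, so P_max = T_max·ω = 9211 W.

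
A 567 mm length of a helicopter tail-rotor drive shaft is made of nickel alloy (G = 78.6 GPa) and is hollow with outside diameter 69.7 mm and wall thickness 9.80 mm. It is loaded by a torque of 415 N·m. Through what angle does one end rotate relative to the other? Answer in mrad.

J = π(d_o⁴ − d_i⁴)/32 = π(0.0697⁴ − 0.0501⁴)/32 = 1.699×10^-6 m⁴.
θ = T·L/(G·J) = 415.0 × 0.567 / (78.6×10⁹ × 1.699×10^-6) = 1.763×10^-3 rad.

1.76 mrad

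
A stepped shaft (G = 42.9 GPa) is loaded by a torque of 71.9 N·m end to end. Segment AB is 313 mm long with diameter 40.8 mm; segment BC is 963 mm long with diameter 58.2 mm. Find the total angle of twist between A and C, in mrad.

3.36 mrad

J_AB = π(0.0408)⁴/32 = 2.72×10^-7 m⁴; J_BC = π(0.0582)⁴/32 = 1.13×10^-6 m⁴.
θ = (T/G)·Σ L_i/J_i = (71.90/42.9×10⁹)·(0.313/2.72×10^-7 + 0.963/1.13×10^-6) = 3.361×10^-3 rad.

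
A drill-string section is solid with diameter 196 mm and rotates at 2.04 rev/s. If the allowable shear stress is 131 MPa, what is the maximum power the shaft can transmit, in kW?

J = πd⁴/32 = π(0.196)⁴/32 = 1.449×10^-4 m⁴.
T_max = τ_allow·J/r = 1.31×10^8 × 1.449×10^-4 / 0.0980 = 193700 N·m.
ω = 2π·2.04 = 12.82 rad/s, so P_max = T_max·ω = 2.482×10^6 W.

2480 kW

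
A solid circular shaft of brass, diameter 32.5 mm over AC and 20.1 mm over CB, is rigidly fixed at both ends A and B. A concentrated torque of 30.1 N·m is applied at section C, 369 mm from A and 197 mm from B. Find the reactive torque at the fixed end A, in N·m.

23.6 N·m

Compatibility: T_A·a/J_AC = T_B·b/J_CB with T_A + T_B = T₀.
J_AC = 1.10×10^-7 m⁴, J_CB = 1.60×10^-8 m⁴, so T_A = T₀·(J_AC/a)/((J_AC/a)+(J_CB/b)) = 23.63 N·m, T_B = 6.474 N·m.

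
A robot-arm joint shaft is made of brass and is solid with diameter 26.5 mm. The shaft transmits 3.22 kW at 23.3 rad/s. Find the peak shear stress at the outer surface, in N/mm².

37.8 N/mm²

ω = 23.3 rad/s, so T = P/ω = 3.22×10³ / 23.30 = 138.2 N·m.
J = πd⁴/32 = π(0.0265)⁴/32 = 4.842×10^-8 m⁴.
τ_max = T·r/J = 138.2 × 0.0132 / 4.842×10^-8 = 3.782×10^7 Pa.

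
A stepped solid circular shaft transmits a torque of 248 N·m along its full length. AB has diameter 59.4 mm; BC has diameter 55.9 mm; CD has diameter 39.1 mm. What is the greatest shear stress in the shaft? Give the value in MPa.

21.1 MPa

Under the same torque, τ_max = 16T/(πd³) is largest where d is smallest — segment CD (d = 39.1 mm).
τ_max = 16·248.0/(π·(0.0391)³) = 2.113×10^7 Pa.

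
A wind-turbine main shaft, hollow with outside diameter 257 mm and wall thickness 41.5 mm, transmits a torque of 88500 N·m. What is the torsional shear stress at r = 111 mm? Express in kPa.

29000 kPa

J = π(d_o⁴ − d_i⁴)/32 = π(0.257⁴ − 0.174⁴)/32 = 3.383×10^-4 m⁴.
Shear stress varies linearly with radius: τ = T·r/J = 88500 × 0.111 / 3.383×10^-4 = 2.904×10^7 Pa.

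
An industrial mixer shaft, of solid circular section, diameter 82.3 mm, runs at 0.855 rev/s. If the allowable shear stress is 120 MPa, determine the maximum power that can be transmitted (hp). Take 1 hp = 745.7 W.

J = πd⁴/32 = π(0.0823)⁴/32 = 4.504×10^-6 m⁴.
T_max = τ_allow·J/r = 1.20×10^8 × 4.504×10^-6 / 0.0411 = 13130 N·m.
ω = 2π·0.855 = 5.372 rad/s, so P_max = T_max·ω = 7.056×10^4 W.

94.6 hp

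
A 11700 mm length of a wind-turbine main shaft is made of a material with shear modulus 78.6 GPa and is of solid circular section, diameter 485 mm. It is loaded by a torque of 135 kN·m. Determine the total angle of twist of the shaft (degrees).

J = πd⁴/32 = π(0.485)⁴/32 = 5.432×10^-3 m⁴.
θ = T·L/(G·J) = 135000 × 11.7 / (78.6×10⁹ × 5.432×10^-3) = 3.699×10^-3 rad.

0.212°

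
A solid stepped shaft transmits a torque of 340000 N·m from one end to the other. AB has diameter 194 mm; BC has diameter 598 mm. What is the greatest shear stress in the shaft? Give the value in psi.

34400 psi

Under the same torque, τ_max = 16T/(πd³) is largest where d is smallest — segment AB (d = 194 mm).
τ_max = 16·340000/(π·(0.194)³) = 2.372×10^8 Pa.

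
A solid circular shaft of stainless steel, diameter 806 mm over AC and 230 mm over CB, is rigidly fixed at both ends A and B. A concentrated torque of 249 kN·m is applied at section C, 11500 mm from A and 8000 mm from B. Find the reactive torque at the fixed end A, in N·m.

247000 N·m

Compatibility: T_A·a/J_AC = T_B·b/J_CB with T_A + T_B = T₀.
J_AC = 0.0414 m⁴, J_CB = 2.75×10^-4 m⁴, so T_A = T₀·(J_AC/a)/((J_AC/a)+(J_CB/b)) = 246600 N·m, T_B = 2351 N·m.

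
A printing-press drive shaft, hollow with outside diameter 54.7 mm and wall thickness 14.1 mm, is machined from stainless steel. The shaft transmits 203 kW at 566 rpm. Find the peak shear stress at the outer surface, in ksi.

16.4 ksi

ω = 2π·566/60 = 59.27 rad/s, so T = P/ω = 203×10³ / 59.27 = 3425 N·m.
J = π(d_o⁴ − d_i⁴)/32 = π(0.0547⁴ − 0.0265⁴)/32 = 8.305×10^-7 m⁴.
τ_max = T·r/J = 3425 × 0.0274 / 8.305×10^-7 = 1.128×10^8 Pa.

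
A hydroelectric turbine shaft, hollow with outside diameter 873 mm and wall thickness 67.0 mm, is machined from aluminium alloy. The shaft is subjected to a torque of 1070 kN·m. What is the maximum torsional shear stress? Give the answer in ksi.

J = π(d_o⁴ − d_i⁴)/32 = π(0.873⁴ − 0.739⁴)/32 = 0.02774 m⁴.
τ_max = T·r/J = 1.070e6 × 0.436 / 0.02774 = 1.683×10^7 Pa.

2.44 ksi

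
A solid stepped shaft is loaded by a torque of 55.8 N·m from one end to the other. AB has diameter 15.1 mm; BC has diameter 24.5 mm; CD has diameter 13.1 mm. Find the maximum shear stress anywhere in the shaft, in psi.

Under the same torque, τ_max = 16T/(πd³) is largest where d is smallest — segment CD (d = 13.1 mm).
τ_max = 16·55.80/(π·(0.0131)³) = 1.264×10^8 Pa.

18300 psi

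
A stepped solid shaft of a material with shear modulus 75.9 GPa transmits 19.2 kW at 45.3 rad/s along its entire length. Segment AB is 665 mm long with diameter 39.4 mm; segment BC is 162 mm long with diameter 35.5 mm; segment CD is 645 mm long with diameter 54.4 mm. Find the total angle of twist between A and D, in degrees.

ω = 45.3 rad/s, so T = P/ω = 19.2×10³ / 45.30 = 423.8 N·m.
J_AB = π(0.0394)⁴/32 = 2.37×10^-7 m⁴; J_BC = π(0.0355)⁴/32 = 1.56×10^-7 m⁴; J_CD = π(0.0544)⁴/32 = 8.60×10^-7 m⁴.
θ = (T/G)·Σ L_i/J_i = (423.8/75.9×10⁹)·(0.665/2.37×10^-7 + 0.162/1.56×10^-7 + 0.645/8.60×10^-7) = 0.02569 rad.

1.47°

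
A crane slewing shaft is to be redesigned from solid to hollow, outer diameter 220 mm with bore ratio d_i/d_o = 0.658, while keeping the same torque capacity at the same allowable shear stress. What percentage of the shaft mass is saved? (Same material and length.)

34.9 %

Equal τ_max and T ⇒ the solid shaft needs d_s³ = d_o³(1−k⁴), so d_s = 220·(1−0.658⁴)^(1/3) = 205.3 mm.
Area ratio A_h/A_s = d_o²(1−k²)/d_s² = (1−k²)/(1−k⁴)^(2/3) = 0.6512.
Mass saving = 1 − 0.6512 = 34.9 %.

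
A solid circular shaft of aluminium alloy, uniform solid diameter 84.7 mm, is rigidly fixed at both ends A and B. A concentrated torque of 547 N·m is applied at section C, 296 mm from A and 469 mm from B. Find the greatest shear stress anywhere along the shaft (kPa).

With uniform GJ and both ends fixed, compatibility θ_AC = θ_CB gives T_A·a = T_B·b, together with T_A + T_B = T₀.
T_A = T₀·b/(a+b) = 547.0·469/765.0 = 335.4 N·m; T_B = 211.6 N·m.
τ in each portion: τ_AC = 2.81×10^6 Pa, τ_CB = 1.77×10^6 Pa; maximum is in AC.
τ_max = T_AC·r/J = 335.4·0.0423/5.05×10^-6 = 2.811×10^6 Pa.

2810 kPa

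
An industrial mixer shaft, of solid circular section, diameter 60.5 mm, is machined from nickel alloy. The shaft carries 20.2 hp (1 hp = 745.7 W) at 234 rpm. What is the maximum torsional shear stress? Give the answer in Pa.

ω = 2π·234/60 = 24.50 rad/s, so T = P/ω = 20.2×745.7 / 24.50 = 614.7 N·m.
J = πd⁴/32 = π(0.0605)⁴/32 = 1.315×10^-6 m⁴.
τ_max = T·r/J = 614.7 × 0.0302 / 1.315×10^-6 = 1.414×10^7 Pa.

1.41e7 Pa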